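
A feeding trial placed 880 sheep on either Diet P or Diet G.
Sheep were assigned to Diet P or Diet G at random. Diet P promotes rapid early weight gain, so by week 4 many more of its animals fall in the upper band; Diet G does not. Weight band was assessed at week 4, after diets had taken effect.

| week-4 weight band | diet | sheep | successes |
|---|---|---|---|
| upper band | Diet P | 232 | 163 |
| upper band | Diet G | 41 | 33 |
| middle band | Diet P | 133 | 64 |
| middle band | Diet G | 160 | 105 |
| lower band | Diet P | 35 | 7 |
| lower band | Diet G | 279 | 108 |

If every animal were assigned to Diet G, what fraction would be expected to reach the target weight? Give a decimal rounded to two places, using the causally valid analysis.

0.51

Week-4 weight band is downstream of the diet. One should not condition on a consequence of treatment, so the overall rates are the right comparison.
So P(outcome | do(Diet G)) is just the pooled rate for Diet G: 246/480 = 0.512.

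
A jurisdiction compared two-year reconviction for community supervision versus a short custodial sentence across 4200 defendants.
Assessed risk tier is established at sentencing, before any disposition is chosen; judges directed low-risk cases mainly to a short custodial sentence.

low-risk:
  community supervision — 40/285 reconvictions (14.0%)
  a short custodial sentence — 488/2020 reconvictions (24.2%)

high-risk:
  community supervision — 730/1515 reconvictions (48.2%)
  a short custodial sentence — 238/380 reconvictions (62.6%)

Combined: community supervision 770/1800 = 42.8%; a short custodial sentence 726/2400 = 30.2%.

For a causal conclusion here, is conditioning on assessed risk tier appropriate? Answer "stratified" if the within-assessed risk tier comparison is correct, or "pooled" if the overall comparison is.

stratified

Within every assessed risk tier level community supervision has the lower rate, yet pooled a short custodial sentence does — Simpson's reversal.
Here assessed risk tier is a common cause — it drives both which disposition a case falls under and the outcome. The crude comparison mixes populations; the stratum-specific rates are the causally relevant ones.
Within each level — low-risk: 14.0% vs 24.2%; high-risk: 48.2% vs 62.6% — community supervision is lower every time.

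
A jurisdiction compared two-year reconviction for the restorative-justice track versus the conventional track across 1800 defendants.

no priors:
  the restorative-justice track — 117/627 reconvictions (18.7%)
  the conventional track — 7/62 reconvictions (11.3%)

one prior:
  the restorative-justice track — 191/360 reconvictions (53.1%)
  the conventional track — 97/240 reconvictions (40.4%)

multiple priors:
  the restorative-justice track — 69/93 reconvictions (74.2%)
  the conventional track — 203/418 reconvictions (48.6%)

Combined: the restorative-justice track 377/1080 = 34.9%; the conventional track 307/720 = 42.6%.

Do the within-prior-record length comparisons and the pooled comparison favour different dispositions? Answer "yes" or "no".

yes

Within each prior-record length level (no priors 18.7% vs 11.3%; one prior 53.1% vs 40.4%; multiple priors 74.2% vs 48.6%), the conventional track has the lower rate every time. Pooled: 34.9% vs 42.6% — the restorative-justice track has the lower rate overall. The two comparisons disagree.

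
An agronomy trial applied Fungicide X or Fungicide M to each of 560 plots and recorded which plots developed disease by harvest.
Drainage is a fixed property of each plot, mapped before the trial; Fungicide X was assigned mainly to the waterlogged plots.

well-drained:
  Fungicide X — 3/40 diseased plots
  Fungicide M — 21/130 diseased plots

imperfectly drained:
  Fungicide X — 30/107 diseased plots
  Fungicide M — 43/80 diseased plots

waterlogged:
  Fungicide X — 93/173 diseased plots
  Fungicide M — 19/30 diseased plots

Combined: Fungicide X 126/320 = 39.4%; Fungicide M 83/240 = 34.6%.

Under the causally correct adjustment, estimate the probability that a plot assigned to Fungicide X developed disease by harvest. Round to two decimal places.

Field drainage satisfies the back-door criterion: it is not a descendant of the fungicide, and it blocks the spurious path from fungicide to outcome. Adjusting for it (i.e., using the within-field drainage rates) gives the causal effect.
Standardising Fungicide X to the population field drainage mix: 0.304·3/40 + 0.334·30/107 + 0.362·93/173 = 0.311.

0.31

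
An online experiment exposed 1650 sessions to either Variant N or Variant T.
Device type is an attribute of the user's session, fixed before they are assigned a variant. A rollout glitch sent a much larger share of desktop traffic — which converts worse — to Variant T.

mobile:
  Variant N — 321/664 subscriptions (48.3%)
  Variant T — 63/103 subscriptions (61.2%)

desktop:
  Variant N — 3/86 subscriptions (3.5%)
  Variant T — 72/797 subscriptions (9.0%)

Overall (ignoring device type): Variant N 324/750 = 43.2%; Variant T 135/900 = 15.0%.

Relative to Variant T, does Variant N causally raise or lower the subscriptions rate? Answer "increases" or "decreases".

Nothing the variant does changes device type; the imbalance is an allocation artefact. With device type also predicting the outcome, the pooled figure is confounded, and the within-stratum comparison is the causal one.
Within each level — mobile: 48.3% vs 61.2%; desktop: 3.5% vs 9.0% — Variant T is higher every time.

decreases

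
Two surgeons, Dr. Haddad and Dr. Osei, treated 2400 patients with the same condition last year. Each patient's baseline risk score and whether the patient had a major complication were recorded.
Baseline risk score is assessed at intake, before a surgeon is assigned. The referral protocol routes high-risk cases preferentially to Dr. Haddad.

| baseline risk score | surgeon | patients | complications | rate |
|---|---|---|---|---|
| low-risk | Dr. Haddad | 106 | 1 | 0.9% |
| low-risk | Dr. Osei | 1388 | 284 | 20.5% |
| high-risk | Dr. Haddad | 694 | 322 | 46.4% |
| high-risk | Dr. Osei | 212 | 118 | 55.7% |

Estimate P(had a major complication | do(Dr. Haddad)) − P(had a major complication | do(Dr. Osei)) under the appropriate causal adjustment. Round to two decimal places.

-0.16

Since baseline risk score is a pre-existing factor (not a product of the surgeon) and it affects the outcome on its own, it is a confounder. The stratified rates, not the pooled rate, identify the causal effect.
Adjusting over the population distribution of baseline risk score: 0.623·(0.009−0.205) + 0.378·(0.464−0.557) = -0.156.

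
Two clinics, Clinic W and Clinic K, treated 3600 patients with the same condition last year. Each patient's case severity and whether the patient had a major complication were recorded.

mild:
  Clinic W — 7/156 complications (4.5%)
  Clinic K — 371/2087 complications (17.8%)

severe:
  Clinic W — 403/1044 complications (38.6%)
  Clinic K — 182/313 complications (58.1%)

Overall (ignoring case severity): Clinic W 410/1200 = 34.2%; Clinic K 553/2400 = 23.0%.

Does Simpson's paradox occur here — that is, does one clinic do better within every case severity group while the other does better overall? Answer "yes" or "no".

yes

Within each case severity level (mild 4.5% vs 17.8%; severe 38.6% vs 58.1%), Clinic W has the lower rate every time. Pooled: 34.2% vs 23.0% — Clinic K has the lower rate overall. The two comparisons disagree.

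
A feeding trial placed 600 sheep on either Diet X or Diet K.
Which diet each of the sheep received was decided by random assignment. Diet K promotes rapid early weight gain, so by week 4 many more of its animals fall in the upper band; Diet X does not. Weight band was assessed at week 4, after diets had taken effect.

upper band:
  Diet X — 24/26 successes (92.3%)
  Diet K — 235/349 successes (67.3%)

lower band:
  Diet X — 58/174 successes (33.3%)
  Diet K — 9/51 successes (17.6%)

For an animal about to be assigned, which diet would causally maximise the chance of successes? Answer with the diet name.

Diet K

Stratifying would compare diets among sheep the diets themselves sorted into week-4 weight band groups — a form of selection on an intermediate. The unconditioned pooled rates give the total causal effect.
Pooled: Diet X 41.0% vs Diet K 61.0%; Diet K is higher overall.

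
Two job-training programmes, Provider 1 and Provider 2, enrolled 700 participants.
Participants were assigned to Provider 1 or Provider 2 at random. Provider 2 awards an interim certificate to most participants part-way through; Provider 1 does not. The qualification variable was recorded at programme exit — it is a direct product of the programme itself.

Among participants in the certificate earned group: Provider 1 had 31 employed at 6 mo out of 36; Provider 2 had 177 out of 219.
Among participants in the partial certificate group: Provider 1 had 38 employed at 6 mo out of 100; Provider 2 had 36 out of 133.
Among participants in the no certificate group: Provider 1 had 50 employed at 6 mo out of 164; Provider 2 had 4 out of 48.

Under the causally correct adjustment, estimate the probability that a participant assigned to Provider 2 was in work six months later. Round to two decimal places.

0.54

Qualification attained during the programme is recorded after the programme and is itself shifted by it — it sits on the causal path from programme to outcome. Conditioning on a mediator would strip out part of the effect we want; the pooled comparison gives the total causal effect.
So P(outcome | do(Provider 2)) is just the pooled rate for Provider 2: 217/400 = 0.542.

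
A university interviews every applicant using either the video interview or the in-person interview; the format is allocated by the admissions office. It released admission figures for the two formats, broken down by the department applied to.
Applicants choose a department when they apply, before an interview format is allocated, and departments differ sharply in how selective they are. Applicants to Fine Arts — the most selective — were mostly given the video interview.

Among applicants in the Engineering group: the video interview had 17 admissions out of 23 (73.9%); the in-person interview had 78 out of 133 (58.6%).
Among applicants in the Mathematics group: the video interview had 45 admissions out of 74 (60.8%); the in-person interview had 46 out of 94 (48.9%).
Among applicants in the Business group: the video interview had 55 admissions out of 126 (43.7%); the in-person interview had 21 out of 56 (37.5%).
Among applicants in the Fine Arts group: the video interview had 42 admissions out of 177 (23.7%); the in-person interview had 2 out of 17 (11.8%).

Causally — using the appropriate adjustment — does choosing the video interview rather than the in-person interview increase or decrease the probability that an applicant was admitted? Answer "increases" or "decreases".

increases

Within every department level the video interview has the higher rate, yet pooled the in-person interview does — Simpson's reversal.
Since department is a pre-existing factor (not a product of the interview format) and it affects the outcome on its own, it is a confounder. The stratified rates, not the pooled rate, identify the causal effect.
Within each level — Engineering: 73.9% vs 58.6%; Mathematics: 60.8% vs 48.9%; Business: 43.7% vs 37.5%; Fine Arts: 23.7% vs 11.8% — the video interview is higher every time.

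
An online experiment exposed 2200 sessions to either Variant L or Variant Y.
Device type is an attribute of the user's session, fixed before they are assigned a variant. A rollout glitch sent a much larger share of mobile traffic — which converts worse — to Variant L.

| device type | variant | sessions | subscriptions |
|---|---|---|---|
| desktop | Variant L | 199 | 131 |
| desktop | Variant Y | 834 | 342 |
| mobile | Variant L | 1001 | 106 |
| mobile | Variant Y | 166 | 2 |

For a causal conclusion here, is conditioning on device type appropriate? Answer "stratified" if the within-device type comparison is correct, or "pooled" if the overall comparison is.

stratified

Within every device type level Variant L has the higher rate, yet pooled Variant Y does — Simpson's reversal.
The imbalance in device type arose from how sessions were allocated, not from anything the variant did; and device type independently affects the outcome. The pooled gap is confounded — condition on device type.
Within each level — desktop: 65.8% vs 41.0%; mobile: 10.6% vs 1.2% — Variant L is higher every time.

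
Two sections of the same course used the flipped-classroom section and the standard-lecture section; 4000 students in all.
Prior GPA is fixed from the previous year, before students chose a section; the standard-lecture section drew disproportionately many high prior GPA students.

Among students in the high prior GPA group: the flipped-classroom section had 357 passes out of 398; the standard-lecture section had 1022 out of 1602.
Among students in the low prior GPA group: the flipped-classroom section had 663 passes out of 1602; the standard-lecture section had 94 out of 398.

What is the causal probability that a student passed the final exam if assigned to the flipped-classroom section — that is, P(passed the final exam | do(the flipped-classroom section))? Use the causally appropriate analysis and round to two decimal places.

0.66

The stratified and pooled comparisons disagree (the flipped-classroom section wins within each prior GPA band; the standard-lecture section wins overall), so the answer turns on the causal role of prior GPA band.
Prior GPA band is set before the teaching method has any effect — it is not caused by the teaching method — and it independently drives the outcome. That makes it a confounder, so the causal comparison is within prior GPA band levels.
Standardising the flipped-classroom section to the population prior GPA band mix: 0.500·357/398 + 0.500·663/1602 = 0.655.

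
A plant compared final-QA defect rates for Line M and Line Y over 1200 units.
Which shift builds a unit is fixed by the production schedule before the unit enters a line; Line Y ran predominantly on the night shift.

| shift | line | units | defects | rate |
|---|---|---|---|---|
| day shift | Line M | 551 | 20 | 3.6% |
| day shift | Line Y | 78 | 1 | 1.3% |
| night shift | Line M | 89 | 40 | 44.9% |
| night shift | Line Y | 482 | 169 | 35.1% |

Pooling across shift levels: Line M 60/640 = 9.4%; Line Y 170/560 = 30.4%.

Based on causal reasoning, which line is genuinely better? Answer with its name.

Nothing the line does changes shift; the imbalance is an allocation artefact. With shift also predicting the outcome, the pooled figure is confounded, and the within-stratum comparison is the causal one.
Within each level — day shift: 3.6% vs 1.3%; night shift: 44.9% vs 35.1% — Line Y is lower every time.

Line Y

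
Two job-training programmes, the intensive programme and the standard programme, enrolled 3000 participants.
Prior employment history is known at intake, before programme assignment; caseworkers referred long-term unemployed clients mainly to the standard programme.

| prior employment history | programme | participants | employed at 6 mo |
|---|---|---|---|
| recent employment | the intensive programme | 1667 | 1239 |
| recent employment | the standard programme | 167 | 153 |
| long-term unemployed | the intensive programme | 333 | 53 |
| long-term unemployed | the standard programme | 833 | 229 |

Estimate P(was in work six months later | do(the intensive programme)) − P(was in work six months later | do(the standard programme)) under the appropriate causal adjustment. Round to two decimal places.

-0.15

The prior employment history-specific comparison favours the standard programme throughout, but the pooled figures favour the intensive programme. The question is whether to condition on prior employment history.
Prior employment history satisfies the back-door criterion: it is not a descendant of the programme, and it blocks the spurious path from programme to outcome. Adjusting for it (i.e., using the within-prior employment history rates) gives the causal effect.
Adjusting over the population distribution of prior employment history: 0.611·(0.743−0.916) + 0.389·(0.159−0.275) = -0.151.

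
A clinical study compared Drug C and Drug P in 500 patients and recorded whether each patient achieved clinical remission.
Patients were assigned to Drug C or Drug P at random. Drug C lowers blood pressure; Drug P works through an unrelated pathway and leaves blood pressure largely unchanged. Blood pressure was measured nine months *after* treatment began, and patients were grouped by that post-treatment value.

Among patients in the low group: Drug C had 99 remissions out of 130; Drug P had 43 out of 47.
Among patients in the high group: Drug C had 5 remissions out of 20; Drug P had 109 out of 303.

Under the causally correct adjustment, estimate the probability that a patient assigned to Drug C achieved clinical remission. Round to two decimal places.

0.69

Stratifying would compare drugs among patients the drugs themselves sorted into blood pressure groups — a form of selection on an intermediate. The unconditioned pooled rates give the total causal effect.
So P(outcome | do(Drug C)) is just the pooled rate for Drug C: 104/150 = 0.693.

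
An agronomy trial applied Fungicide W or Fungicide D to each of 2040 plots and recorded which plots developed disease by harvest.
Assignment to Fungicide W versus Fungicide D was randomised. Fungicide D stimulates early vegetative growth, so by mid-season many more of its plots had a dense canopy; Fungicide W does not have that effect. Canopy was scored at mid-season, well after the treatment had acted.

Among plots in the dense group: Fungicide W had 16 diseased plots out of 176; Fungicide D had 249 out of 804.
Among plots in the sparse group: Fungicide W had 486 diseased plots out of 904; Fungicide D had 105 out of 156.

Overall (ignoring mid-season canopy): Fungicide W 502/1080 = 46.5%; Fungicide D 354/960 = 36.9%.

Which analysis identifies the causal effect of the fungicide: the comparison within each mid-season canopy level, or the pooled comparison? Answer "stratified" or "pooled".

pooled

Mid-season canopy is recorded after the fungicide and is itself shifted by it — it sits on the causal path from fungicide to outcome. Conditioning on a mediator would strip out part of the effect we want; the pooled comparison gives the total causal effect.
Pooled: Fungicide W 46.5% vs Fungicide D 36.9%; Fungicide D is lower overall.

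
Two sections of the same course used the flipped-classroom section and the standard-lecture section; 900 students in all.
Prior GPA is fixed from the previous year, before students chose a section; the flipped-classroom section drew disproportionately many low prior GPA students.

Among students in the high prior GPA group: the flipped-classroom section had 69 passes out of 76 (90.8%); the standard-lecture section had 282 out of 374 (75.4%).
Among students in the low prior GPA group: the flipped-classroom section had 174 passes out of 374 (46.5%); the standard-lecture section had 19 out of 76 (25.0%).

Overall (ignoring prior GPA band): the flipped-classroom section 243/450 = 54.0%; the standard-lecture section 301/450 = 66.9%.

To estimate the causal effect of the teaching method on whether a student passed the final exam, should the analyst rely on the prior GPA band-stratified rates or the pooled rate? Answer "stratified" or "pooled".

Since prior GPA band is a pre-existing factor (not a product of the teaching method) and it affects the outcome on its own, it is a confounder. The stratified rates, not the pooled rate, identify the causal effect.
Within each level — high prior GPA: 90.8% vs 75.4%; low prior GPA: 46.5% vs 25.0% — the flipped-classroom section is higher every time.

stratified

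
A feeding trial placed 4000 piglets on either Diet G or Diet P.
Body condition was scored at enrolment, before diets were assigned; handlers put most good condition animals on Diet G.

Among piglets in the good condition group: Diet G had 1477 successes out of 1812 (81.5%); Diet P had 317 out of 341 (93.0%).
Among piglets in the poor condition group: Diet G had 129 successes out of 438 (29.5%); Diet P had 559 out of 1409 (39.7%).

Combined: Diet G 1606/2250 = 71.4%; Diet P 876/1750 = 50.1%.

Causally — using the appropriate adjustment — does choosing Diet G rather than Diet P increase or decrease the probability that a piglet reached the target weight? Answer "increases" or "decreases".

decreases

Since starting body condition is a pre-existing factor (not a product of the diet) and it affects the outcome on its own, it is a confounder. The stratified rates, not the pooled rate, identify the causal effect.
Within each level — good condition: 81.5% vs 93.0%; poor condition: 29.5% vs 39.7% — Diet P is higher every time.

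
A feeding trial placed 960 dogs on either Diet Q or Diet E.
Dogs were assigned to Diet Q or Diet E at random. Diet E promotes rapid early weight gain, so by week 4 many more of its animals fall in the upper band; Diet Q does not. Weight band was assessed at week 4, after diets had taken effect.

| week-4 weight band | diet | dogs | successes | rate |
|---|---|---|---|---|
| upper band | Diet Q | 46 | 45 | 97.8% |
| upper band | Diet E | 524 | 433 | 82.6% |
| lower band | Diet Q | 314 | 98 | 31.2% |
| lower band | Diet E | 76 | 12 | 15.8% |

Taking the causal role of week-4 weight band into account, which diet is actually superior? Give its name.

Diet E

Within every week-4 weight band level Diet Q has the higher rate, yet pooled Diet E does — Simpson's reversal.
Week-4 weight band lies on the pathway diet → week-4 weight band → outcome, so adjusting for it blocks the indirect effect. For the total causal effect of diet, use the unadjusted pooled rates.
Pooled: Diet Q 39.7% vs Diet E 74.2%; Diet E is higher overall.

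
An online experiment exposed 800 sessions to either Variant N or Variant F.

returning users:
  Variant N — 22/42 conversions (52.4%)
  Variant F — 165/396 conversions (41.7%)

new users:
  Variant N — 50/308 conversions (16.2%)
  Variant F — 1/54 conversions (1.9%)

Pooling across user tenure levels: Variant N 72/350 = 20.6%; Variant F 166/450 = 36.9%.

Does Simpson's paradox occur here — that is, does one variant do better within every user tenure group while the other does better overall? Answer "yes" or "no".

yes

Within each user tenure level (returning users 52.4% vs 41.7%; new users 16.2% vs 1.9%), Variant N has the higher rate every time. Pooled: 20.6% vs 36.9% — Variant F has the higher rate overall. The two comparisons disagree.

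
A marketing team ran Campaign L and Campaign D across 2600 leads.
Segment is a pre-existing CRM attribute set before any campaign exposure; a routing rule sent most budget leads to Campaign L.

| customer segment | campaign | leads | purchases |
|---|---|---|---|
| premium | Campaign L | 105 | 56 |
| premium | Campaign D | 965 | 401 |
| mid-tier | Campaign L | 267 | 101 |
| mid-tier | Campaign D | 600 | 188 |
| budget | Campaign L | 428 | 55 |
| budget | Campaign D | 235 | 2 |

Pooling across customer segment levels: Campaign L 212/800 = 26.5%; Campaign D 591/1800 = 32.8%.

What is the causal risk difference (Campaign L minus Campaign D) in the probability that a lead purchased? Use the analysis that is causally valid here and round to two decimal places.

+0.10

The customer segment-specific comparison favours Campaign L throughout, but the pooled figures favour Campaign D. The question is whether to condition on customer segment.
Customer segment is set before the campaign has any effect — it is not caused by the campaign — and it independently drives the outcome. That makes it a confounder, so the causal comparison is within customer segment levels.
Adjusting over the population distribution of customer segment: 0.412·(0.533−0.416) + 0.333·(0.378−0.313) + 0.255·(0.129−0.009) = +0.101.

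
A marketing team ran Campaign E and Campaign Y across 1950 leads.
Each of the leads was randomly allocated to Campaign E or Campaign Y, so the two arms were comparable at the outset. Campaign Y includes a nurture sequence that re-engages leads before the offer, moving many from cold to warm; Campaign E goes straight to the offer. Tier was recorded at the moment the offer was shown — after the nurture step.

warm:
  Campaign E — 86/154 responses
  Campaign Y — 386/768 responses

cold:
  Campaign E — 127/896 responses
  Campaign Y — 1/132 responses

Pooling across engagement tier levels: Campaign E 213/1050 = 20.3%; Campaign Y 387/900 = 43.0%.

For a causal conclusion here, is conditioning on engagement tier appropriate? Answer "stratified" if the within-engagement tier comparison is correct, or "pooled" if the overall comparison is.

The engagement tier-specific comparison favours Campaign E throughout, but the pooled figures favour Campaign Y. The question is whether to condition on engagement tier.
Engagement tier here is a post-treatment variable shaped by the campaign; conditioning on it would introduce bias rather than remove it. The overall comparison is the causal one.
Pooled: Campaign E 20.3% vs Campaign Y 43.0%; Campaign Y is higher overall.

pooled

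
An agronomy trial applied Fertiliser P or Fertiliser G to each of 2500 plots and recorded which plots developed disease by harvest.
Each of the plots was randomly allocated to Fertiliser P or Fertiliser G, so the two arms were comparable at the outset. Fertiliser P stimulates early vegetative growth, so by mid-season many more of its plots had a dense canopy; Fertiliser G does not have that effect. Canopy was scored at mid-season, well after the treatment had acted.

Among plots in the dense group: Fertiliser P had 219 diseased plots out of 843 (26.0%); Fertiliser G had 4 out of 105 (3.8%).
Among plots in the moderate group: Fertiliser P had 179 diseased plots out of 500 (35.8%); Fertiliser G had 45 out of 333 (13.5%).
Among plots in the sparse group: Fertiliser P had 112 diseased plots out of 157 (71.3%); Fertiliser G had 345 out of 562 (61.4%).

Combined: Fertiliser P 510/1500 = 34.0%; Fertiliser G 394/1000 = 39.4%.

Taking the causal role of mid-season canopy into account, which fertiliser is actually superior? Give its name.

Mid-season canopy here is a post-treatment variable shaped by the fertiliser; conditioning on it would introduce bias rather than remove it. The overall comparison is the causal one.
Pooled: Fertiliser P 34.0% vs Fertiliser G 39.4%; Fertiliser P is lower overall.

Fertiliser P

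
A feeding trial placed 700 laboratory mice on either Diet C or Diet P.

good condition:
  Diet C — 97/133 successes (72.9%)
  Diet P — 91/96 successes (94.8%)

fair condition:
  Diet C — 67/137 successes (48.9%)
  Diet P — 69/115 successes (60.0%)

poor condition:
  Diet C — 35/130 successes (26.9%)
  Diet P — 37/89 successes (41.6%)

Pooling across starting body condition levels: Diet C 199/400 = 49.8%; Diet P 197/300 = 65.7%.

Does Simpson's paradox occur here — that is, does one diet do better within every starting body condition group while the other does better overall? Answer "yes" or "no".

no

Within each starting body condition level (good condition 72.9% vs 94.8%; fair condition 48.9% vs 60.0%; poor condition 26.9% vs 41.6%), Diet P has the higher rate every time. Pooled: 49.8% vs 65.7% — Diet P has the higher rate overall. They agree.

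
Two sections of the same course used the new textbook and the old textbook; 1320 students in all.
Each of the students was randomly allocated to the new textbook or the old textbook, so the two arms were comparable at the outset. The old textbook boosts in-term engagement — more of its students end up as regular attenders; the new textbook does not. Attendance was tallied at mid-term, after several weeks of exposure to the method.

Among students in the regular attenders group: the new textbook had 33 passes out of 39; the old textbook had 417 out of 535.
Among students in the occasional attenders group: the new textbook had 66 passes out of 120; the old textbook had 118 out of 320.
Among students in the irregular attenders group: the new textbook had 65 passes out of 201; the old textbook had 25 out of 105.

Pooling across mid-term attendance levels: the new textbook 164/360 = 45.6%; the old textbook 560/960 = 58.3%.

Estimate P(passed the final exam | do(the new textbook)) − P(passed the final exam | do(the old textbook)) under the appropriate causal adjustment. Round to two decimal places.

-0.13

Because the teaching method influences mid-term attendance, mid-term attendance is a post-treatment mediator, not a confounder. Stratifying on it would bias the estimate; the causal effect is the crude pooled difference.
The causal difference is the pooled difference: 0.456 − 0.583 = -0.128.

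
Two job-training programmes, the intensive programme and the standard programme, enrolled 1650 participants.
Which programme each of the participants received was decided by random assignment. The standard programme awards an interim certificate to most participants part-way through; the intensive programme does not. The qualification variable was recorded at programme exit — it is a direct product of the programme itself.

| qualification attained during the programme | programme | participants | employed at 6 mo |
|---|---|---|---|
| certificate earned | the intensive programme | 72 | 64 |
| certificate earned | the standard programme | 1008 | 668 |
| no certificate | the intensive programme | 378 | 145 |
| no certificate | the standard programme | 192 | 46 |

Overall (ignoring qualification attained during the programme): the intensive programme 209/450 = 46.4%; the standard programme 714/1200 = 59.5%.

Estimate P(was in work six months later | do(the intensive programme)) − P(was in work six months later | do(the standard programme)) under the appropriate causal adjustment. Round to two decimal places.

Because the programme influences qualification attained during the programme, qualification attained during the programme is a post-treatment mediator, not a confounder. Stratifying on it would bias the estimate; the causal effect is the crude pooled difference.
The causal difference is the pooled difference: 0.464 − 0.595 = -0.131.

-0.13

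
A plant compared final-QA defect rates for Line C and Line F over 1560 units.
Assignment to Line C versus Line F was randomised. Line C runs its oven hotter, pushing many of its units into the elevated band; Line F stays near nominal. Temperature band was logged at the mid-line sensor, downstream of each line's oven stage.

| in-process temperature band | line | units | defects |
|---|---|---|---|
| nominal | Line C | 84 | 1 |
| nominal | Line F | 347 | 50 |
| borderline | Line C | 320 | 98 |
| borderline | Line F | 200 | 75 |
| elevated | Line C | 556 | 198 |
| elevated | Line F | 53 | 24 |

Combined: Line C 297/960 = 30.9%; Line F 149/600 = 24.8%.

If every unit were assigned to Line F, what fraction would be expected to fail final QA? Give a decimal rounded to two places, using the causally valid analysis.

0.25

Stratifying would compare lines among units the lines themselves sorted into in-process temperature band groups — a form of selection on an intermediate. The unconditioned pooled rates give the total causal effect.
So P(outcome | do(Line F)) is just the pooled rate for Line F: 149/600 = 0.248.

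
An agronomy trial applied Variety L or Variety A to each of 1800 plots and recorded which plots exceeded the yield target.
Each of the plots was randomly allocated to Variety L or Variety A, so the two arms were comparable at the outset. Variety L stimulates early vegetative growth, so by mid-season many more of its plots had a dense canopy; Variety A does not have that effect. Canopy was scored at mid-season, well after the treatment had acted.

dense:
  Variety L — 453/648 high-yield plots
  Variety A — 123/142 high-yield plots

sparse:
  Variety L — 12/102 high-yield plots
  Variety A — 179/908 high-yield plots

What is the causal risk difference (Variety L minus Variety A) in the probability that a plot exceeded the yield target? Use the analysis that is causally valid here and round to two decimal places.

The mid-season canopy-specific comparison favours Variety A throughout, but the pooled figures favour Variety L. The question is whether to condition on mid-season canopy.
Mid-season canopy is recorded after the variety and is itself shifted by it — it sits on the causal path from variety to outcome. Conditioning on a mediator would strip out part of the effect we want; the pooled comparison gives the total causal effect.
The causal difference is the pooled difference: 0.620 − 0.288 = +0.332.

+0.33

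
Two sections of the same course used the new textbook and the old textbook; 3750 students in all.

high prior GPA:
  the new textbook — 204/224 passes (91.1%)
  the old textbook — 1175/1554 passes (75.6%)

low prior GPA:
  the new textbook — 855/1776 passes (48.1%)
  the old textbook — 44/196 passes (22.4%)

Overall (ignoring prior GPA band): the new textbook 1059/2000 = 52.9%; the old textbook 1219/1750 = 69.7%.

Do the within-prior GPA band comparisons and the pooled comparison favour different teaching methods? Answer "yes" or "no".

Within each prior GPA band level (high prior GPA 91.1% vs 75.6%; low prior GPA 48.1% vs 22.4%), the new textbook has the higher rate every time. Pooled: 52.9% vs 69.7% — the old textbook has the higher rate overall. The two comparisons disagree.

yes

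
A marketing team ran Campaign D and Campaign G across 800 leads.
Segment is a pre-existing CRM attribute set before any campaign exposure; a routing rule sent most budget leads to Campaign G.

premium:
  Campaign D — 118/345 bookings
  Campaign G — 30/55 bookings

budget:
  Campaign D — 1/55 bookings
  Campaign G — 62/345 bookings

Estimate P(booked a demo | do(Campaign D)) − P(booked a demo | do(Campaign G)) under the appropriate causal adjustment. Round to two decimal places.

-0.18

Customer segment satisfies the back-door criterion: it is not a descendant of the campaign, and it blocks the spurious path from campaign to outcome. Adjusting for it (i.e., using the within-customer segment rates) gives the causal effect.
Adjusting over the population distribution of customer segment: 0.500·(0.342−0.545) + 0.500·(0.018−0.180) = -0.182.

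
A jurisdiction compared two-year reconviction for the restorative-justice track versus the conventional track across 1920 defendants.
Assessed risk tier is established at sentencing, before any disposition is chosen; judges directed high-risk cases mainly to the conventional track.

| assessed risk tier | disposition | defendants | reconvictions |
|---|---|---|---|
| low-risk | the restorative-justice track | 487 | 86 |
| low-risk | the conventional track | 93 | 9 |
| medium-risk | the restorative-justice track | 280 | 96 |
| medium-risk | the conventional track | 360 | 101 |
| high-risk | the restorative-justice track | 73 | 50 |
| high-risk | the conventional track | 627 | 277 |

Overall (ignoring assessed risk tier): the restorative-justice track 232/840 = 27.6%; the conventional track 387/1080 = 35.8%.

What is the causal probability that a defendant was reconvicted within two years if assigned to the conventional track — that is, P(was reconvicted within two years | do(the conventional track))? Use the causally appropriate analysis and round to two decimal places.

0.28

Assessed risk tier differs across dispositions for reasons unrelated to any effect of the disposition itself, and it separately predicts the outcome — a classic confounder. We must compare within assessed risk tier levels.
Standardising the conventional track to the population assessed risk tier mix: 0.302·9/93 + 0.333·101/360 + 0.365·277/627 = 0.284.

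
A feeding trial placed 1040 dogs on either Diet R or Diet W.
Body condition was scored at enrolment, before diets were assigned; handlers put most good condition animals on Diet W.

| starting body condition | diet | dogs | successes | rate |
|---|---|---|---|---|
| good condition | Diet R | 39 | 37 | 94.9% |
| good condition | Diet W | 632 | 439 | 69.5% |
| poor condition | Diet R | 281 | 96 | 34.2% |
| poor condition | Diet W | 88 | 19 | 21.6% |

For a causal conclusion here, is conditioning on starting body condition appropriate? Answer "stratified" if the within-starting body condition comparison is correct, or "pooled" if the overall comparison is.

Starting body condition satisfies the back-door criterion: it is not a descendant of the diet, and it blocks the spurious path from diet to outcome. Adjusting for it (i.e., using the within-starting body condition rates) gives the causal effect.
Within each level — good condition: 94.9% vs 69.5%; poor condition: 34.2% vs 21.6% — Diet R is higher every time.

stratified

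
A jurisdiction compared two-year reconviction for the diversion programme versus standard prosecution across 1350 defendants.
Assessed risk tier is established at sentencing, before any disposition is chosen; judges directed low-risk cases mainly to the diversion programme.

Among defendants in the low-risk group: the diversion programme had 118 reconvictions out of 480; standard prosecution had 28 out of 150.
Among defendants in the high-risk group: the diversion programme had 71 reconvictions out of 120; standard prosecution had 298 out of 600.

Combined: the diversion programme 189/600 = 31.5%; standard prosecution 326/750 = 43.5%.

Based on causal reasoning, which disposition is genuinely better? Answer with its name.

standard prosecution

standard prosecution is lower inside every assessed risk tier stratum but the diversion programme is lower in aggregate. Whether to stratify depends on how assessed risk tier relates to the disposition.
Nothing the disposition does changes assessed risk tier; the imbalance is an allocation artefact. With assessed risk tier also predicting the outcome, the pooled figure is confounded, and the within-stratum comparison is the causal one.
Within each level — low-risk: 24.6% vs 18.7%; high-risk: 59.2% vs 49.7% — standard prosecution is lower every time.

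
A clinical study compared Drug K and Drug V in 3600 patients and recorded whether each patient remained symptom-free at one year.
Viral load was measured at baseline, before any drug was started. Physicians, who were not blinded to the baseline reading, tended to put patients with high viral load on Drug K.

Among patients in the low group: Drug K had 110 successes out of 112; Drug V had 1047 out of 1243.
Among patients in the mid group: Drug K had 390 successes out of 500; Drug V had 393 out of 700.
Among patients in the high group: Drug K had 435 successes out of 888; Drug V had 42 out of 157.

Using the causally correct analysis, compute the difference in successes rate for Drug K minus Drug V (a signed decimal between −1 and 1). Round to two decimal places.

+0.19

The stratified and pooled comparisons disagree (Drug K wins within each viral load; Drug V wins overall), so the answer turns on the causal role of viral load.
Here viral load is a common cause — it drives both which drug a case falls under and the outcome. The crude comparison mixes populations; the stratum-specific rates are the causally relevant ones.
Adjusting over the population distribution of viral load: 0.376·(0.982−0.842) + 0.333·(0.780−0.561) + 0.290·(0.490−0.268) = +0.190.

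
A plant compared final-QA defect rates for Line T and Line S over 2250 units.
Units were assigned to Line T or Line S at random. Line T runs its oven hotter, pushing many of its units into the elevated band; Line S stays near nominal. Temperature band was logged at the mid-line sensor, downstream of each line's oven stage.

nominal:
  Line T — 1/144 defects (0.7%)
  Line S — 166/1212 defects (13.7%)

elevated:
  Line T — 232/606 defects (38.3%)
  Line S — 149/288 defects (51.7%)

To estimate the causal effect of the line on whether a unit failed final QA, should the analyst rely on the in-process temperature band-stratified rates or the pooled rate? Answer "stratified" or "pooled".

pooled

Within every in-process temperature band level Line T has the lower rate, yet pooled Line S does — Simpson's reversal.
The distribution of in-process temperature band is itself part of what the line does — it is an intermediate outcome. Holding it fixed would remove that part of the effect; the total effect is the pooled difference.
Pooled: Line T 31.1% vs Line S 21.0%; Line S is lower overall.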